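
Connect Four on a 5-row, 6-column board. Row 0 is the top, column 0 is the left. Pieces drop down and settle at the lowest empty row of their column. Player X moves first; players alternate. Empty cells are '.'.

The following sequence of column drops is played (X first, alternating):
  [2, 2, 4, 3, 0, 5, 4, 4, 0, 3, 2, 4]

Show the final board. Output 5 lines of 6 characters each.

Answer: ......
....O.
..X.O.
X.OOX.
X.XOXO

Derivation:
Move 1: X drops in col 2, lands at row 4
Move 2: O drops in col 2, lands at row 3
Move 3: X drops in col 4, lands at row 4
Move 4: O drops in col 3, lands at row 4
Move 5: X drops in col 0, lands at row 4
Move 6: O drops in col 5, lands at row 4
Move 7: X drops in col 4, lands at row 3
Move 8: O drops in col 4, lands at row 2
Move 9: X drops in col 0, lands at row 3
Move 10: O drops in col 3, lands at row 3
Move 11: X drops in col 2, lands at row 2
Move 12: O drops in col 4, lands at row 1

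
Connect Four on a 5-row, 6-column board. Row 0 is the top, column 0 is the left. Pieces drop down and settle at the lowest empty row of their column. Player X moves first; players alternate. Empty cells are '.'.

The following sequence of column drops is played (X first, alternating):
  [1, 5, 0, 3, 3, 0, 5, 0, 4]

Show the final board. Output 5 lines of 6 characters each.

Answer: ......
......
O.....
O..X.X
XX.OXO

Derivation:
Move 1: X drops in col 1, lands at row 4
Move 2: O drops in col 5, lands at row 4
Move 3: X drops in col 0, lands at row 4
Move 4: O drops in col 3, lands at row 4
Move 5: X drops in col 3, lands at row 3
Move 6: O drops in col 0, lands at row 3
Move 7: X drops in col 5, lands at row 3
Move 8: O drops in col 0, lands at row 2
Move 9: X drops in col 4, lands at row 4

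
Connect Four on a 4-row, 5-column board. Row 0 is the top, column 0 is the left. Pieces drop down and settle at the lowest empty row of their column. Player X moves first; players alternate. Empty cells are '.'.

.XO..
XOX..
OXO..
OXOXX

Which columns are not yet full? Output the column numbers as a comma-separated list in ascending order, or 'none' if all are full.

col 0: top cell = '.' → open
col 1: top cell = 'X' → FULL
col 2: top cell = 'O' → FULL
col 3: top cell = '.' → open
col 4: top cell = '.' → open

Answer: 0,3,4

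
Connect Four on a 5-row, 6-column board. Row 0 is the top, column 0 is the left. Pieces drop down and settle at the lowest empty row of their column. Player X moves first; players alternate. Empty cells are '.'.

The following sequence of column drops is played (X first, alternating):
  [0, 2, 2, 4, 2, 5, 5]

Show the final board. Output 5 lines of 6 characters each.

Answer: ......
......
..X...
..X..X
X.O.OO

Derivation:
Move 1: X drops in col 0, lands at row 4
Move 2: O drops in col 2, lands at row 4
Move 3: X drops in col 2, lands at row 3
Move 4: O drops in col 4, lands at row 4
Move 5: X drops in col 2, lands at row 2
Move 6: O drops in col 5, lands at row 4
Move 7: X drops in col 5, lands at row 3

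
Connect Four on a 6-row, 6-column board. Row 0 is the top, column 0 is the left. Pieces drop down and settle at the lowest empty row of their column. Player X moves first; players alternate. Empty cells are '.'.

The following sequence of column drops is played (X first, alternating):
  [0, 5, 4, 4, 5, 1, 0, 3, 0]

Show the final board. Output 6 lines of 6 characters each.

Move 1: X drops in col 0, lands at row 5
Move 2: O drops in col 5, lands at row 5
Move 3: X drops in col 4, lands at row 5
Move 4: O drops in col 4, lands at row 4
Move 5: X drops in col 5, lands at row 4
Move 6: O drops in col 1, lands at row 5
Move 7: X drops in col 0, lands at row 4
Move 8: O drops in col 3, lands at row 5
Move 9: X drops in col 0, lands at row 3

Answer: ......
......
......
X.....
X...OX
XO.OXO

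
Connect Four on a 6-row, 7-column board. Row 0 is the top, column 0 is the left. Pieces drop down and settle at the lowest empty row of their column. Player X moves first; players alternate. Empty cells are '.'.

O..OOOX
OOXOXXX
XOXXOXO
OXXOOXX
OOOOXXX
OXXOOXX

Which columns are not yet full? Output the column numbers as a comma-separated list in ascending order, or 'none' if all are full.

Answer: 1,2

Derivation:
col 0: top cell = 'O' → FULL
col 1: top cell = '.' → open
col 2: top cell = '.' → open
col 3: top cell = 'O' → FULL
col 4: top cell = 'O' → FULL
col 5: top cell = 'O' → FULL
col 6: top cell = 'X' → FULL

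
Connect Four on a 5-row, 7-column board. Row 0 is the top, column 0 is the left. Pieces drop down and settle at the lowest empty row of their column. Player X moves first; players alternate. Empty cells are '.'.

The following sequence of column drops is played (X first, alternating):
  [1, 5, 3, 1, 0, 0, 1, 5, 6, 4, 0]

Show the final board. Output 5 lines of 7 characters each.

Move 1: X drops in col 1, lands at row 4
Move 2: O drops in col 5, lands at row 4
Move 3: X drops in col 3, lands at row 4
Move 4: O drops in col 1, lands at row 3
Move 5: X drops in col 0, lands at row 4
Move 6: O drops in col 0, lands at row 3
Move 7: X drops in col 1, lands at row 2
Move 8: O drops in col 5, lands at row 3
Move 9: X drops in col 6, lands at row 4
Move 10: O drops in col 4, lands at row 4
Move 11: X drops in col 0, lands at row 2

Answer: .......
.......
XX.....
OO...O.
XX.XOOX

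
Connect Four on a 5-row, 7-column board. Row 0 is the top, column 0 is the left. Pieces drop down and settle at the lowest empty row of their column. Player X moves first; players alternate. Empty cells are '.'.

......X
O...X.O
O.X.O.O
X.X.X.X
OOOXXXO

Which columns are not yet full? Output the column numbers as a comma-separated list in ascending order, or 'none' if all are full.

col 0: top cell = '.' → open
col 1: top cell = '.' → open
col 2: top cell = '.' → open
col 3: top cell = '.' → open
col 4: top cell = '.' → open
col 5: top cell = '.' → open
col 6: top cell = 'X' → FULL

Answer: 0,1,2,3,4,5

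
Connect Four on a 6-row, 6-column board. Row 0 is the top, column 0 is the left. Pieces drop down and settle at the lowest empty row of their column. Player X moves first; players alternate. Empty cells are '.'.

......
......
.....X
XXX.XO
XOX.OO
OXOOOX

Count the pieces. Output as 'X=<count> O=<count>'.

X=9 O=8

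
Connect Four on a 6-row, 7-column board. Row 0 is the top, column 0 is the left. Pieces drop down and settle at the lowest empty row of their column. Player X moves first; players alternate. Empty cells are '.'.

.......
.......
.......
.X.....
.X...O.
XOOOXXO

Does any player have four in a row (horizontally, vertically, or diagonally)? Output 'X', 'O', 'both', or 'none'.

none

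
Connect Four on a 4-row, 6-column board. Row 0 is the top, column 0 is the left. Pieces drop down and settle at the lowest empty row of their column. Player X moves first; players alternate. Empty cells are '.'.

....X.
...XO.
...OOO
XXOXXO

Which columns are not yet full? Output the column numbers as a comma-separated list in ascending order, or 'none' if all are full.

Answer: 0,1,2,3,5

Derivation:
col 0: top cell = '.' → open
col 1: top cell = '.' → open
col 2: top cell = '.' → open
col 3: top cell = '.' → open
col 4: top cell = 'X' → FULL
col 5: top cell = '.' → open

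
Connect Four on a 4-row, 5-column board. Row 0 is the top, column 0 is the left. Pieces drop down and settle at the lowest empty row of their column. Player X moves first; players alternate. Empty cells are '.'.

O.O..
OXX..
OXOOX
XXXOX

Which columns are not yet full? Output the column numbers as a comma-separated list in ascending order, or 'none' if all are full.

Answer: 1,3,4

Derivation:
col 0: top cell = 'O' → FULL
col 1: top cell = '.' → open
col 2: top cell = 'O' → FULL
col 3: top cell = '.' → open
col 4: top cell = '.' → open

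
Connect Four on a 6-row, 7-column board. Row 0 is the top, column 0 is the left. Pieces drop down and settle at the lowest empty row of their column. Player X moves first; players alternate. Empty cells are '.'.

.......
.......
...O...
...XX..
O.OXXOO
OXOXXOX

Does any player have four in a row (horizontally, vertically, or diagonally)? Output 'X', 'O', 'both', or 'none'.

none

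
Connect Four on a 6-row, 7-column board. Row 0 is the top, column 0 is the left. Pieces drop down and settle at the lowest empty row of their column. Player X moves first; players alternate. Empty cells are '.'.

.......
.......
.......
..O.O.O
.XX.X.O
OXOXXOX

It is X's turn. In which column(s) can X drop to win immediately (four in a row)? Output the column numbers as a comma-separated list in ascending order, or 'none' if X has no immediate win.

col 0: drop X → no win
col 1: drop X → no win
col 2: drop X → no win
col 3: drop X → WIN!
col 4: drop X → no win
col 5: drop X → no win
col 6: drop X → no win

Answer: 3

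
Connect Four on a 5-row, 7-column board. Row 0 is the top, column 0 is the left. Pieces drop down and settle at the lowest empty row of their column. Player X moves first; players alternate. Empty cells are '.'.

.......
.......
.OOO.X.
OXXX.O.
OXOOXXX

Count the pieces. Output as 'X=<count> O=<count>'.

X=8 O=8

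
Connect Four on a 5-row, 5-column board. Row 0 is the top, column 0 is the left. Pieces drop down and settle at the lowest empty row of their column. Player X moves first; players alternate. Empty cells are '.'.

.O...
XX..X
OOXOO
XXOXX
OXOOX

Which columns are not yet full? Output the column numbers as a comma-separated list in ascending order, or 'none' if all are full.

Answer: 0,2,3,4

Derivation:
col 0: top cell = '.' → open
col 1: top cell = 'O' → FULL
col 2: top cell = '.' → open
col 3: top cell = '.' → open
col 4: top cell = '.' → open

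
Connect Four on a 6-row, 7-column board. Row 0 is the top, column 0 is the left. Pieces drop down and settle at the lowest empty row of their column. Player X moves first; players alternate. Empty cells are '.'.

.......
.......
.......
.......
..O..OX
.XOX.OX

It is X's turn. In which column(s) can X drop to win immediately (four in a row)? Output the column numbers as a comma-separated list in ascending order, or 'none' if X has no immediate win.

Answer: none

Derivation:
col 0: drop X → no win
col 1: drop X → no win
col 2: drop X → no win
col 3: drop X → no win
col 4: drop X → no win
col 5: drop X → no win
col 6: drop X → no win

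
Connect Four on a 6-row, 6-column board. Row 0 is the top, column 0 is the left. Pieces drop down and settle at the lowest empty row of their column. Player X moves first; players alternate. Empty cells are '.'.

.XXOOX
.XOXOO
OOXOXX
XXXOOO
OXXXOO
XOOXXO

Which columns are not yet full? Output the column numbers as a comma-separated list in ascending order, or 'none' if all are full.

col 0: top cell = '.' → open
col 1: top cell = 'X' → FULL
col 2: top cell = 'X' → FULL
col 3: top cell = 'O' → FULL
col 4: top cell = 'O' → FULL
col 5: top cell = 'X' → FULL

Answer: 0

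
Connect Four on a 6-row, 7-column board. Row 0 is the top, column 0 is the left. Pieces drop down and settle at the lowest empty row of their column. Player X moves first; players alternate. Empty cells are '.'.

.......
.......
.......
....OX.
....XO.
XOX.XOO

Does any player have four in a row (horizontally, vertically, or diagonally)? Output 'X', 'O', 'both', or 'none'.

none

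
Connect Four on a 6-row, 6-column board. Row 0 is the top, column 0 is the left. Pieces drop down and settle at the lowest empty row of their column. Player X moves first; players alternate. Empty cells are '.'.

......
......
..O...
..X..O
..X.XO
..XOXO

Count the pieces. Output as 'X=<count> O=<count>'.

X=5 O=5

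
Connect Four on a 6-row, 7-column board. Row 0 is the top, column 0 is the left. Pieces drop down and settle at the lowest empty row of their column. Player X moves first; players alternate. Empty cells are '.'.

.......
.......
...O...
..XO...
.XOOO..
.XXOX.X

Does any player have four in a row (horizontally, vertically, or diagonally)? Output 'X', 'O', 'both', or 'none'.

O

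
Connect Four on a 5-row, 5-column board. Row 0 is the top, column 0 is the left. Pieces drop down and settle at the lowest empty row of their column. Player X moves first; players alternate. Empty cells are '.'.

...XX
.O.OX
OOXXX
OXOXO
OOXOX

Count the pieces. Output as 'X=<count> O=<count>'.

X=10 O=10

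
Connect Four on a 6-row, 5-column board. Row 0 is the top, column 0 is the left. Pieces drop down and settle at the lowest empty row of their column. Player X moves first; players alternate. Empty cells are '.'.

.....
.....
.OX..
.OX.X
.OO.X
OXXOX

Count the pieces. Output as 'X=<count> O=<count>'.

X=7 O=6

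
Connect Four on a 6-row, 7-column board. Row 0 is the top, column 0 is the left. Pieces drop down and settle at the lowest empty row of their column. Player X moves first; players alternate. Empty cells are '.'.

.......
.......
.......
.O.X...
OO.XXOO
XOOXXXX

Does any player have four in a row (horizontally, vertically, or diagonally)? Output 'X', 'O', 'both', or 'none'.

X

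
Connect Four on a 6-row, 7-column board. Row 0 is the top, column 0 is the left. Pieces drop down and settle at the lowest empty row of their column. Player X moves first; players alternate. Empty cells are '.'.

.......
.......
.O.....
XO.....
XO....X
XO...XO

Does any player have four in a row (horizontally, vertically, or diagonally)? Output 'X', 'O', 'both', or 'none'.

O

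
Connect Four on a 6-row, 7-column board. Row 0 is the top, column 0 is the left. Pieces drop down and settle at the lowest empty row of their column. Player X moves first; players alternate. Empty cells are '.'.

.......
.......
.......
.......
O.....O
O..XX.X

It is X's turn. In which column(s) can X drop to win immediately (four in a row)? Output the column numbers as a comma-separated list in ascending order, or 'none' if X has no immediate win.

Answer: 5

Derivation:
col 0: drop X → no win
col 1: drop X → no win
col 2: drop X → no win
col 3: drop X → no win
col 4: drop X → no win
col 5: drop X → WIN!
col 6: drop X → no win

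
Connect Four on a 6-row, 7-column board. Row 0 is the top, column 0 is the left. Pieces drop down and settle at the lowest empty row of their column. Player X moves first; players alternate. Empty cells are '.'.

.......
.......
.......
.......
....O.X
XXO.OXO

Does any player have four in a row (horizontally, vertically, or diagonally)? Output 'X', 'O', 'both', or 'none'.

none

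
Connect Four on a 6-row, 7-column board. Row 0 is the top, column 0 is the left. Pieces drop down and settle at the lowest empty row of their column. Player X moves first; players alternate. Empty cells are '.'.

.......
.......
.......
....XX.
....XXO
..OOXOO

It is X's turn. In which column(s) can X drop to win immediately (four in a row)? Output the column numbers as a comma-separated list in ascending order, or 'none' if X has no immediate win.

Answer: 4

Derivation:
col 0: drop X → no win
col 1: drop X → no win
col 2: drop X → no win
col 3: drop X → no win
col 4: drop X → WIN!
col 5: drop X → no win
col 6: drop X → no win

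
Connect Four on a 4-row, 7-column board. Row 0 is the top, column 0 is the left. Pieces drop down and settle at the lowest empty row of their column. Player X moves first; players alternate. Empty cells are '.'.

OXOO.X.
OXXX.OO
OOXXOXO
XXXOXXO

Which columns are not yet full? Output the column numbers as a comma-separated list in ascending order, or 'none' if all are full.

Answer: 4,6

Derivation:
col 0: top cell = 'O' → FULL
col 1: top cell = 'X' → FULL
col 2: top cell = 'O' → FULL
col 3: top cell = 'O' → FULL
col 4: top cell = '.' → open
col 5: top cell = 'X' → FULL
col 6: top cell = '.' → open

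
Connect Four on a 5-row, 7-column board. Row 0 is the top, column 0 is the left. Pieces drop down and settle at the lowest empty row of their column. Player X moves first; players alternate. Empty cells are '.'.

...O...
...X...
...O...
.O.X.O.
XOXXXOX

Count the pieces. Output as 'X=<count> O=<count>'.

X=7 O=6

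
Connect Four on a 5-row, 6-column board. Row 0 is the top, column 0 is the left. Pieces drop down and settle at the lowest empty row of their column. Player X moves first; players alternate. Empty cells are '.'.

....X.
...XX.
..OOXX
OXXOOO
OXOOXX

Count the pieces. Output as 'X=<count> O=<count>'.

X=10 O=9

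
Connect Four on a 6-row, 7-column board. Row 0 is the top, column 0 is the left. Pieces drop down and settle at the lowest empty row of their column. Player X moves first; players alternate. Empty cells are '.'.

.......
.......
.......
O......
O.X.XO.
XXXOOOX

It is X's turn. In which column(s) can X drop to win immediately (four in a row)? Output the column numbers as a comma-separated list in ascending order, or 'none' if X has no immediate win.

Answer: none

Derivation:
col 0: drop X → no win
col 1: drop X → no win
col 2: drop X → no win
col 3: drop X → no win
col 4: drop X → no win
col 5: drop X → no win
col 6: drop X → no win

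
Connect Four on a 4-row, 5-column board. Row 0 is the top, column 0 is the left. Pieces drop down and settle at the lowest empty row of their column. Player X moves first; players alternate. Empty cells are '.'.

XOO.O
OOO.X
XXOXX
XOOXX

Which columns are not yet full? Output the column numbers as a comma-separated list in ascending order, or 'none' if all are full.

Answer: 3

Derivation:
col 0: top cell = 'X' → FULL
col 1: top cell = 'O' → FULL
col 2: top cell = 'O' → FULL
col 3: top cell = '.' → open
col 4: top cell = 'O' → FULL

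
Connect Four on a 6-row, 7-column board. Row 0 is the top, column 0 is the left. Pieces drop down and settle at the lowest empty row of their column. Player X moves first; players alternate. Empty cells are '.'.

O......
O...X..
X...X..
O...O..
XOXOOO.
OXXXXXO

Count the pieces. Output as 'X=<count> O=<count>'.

X=10 O=10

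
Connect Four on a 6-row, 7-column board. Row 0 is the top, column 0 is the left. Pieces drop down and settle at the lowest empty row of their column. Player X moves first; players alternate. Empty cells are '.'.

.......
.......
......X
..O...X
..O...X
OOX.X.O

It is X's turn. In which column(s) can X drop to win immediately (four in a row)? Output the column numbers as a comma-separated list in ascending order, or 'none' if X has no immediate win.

Answer: 6

Derivation:
col 0: drop X → no win
col 1: drop X → no win
col 2: drop X → no win
col 3: drop X → no win
col 4: drop X → no win
col 5: drop X → no win
col 6: drop X → WIN!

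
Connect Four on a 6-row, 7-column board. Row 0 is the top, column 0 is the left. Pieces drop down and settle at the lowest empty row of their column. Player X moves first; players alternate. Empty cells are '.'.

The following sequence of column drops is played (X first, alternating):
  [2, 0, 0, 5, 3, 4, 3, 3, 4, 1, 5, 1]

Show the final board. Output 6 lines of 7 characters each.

Move 1: X drops in col 2, lands at row 5
Move 2: O drops in col 0, lands at row 5
Move 3: X drops in col 0, lands at row 4
Move 4: O drops in col 5, lands at row 5
Move 5: X drops in col 3, lands at row 5
Move 6: O drops in col 4, lands at row 5
Move 7: X drops in col 3, lands at row 4
Move 8: O drops in col 3, lands at row 3
Move 9: X drops in col 4, lands at row 4
Move 10: O drops in col 1, lands at row 5
Move 11: X drops in col 5, lands at row 4
Move 12: O drops in col 1, lands at row 4

Answer: .......
.......
.......
...O...
XO.XXX.
OOXXOO.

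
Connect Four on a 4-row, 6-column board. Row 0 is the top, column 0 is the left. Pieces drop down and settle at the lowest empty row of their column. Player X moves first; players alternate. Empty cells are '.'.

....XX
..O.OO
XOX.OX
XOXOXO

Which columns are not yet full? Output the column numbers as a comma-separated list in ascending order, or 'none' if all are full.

Answer: 0,1,2,3

Derivation:
col 0: top cell = '.' → open
col 1: top cell = '.' → open
col 2: top cell = '.' → open
col 3: top cell = '.' → open
col 4: top cell = 'X' → FULL
col 5: top cell = 'X' → FULL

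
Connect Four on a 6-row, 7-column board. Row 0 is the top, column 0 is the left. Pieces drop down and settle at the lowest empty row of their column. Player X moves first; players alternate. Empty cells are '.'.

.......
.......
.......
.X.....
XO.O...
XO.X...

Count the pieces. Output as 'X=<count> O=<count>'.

X=4 O=3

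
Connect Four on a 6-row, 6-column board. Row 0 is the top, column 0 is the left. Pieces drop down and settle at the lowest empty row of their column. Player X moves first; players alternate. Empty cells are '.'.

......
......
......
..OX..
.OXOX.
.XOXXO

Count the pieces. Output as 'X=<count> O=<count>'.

X=6 O=5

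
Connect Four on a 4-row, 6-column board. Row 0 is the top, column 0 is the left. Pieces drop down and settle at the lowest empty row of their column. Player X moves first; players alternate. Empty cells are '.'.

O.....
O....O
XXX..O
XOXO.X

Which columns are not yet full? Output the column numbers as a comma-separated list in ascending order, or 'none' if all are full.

Answer: 1,2,3,4,5

Derivation:
col 0: top cell = 'O' → FULL
col 1: top cell = '.' → open
col 2: top cell = '.' → open
col 3: top cell = '.' → open
col 4: top cell = '.' → open
col 5: top cell = '.' → open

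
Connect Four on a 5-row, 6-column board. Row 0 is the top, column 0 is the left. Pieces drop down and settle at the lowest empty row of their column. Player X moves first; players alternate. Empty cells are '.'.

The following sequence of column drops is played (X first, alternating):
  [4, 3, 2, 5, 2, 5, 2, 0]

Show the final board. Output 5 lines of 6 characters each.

Answer: ......
......
..X...
..X..O
O.XOXO

Derivation:
Move 1: X drops in col 4, lands at row 4
Move 2: O drops in col 3, lands at row 4
Move 3: X drops in col 2, lands at row 4
Move 4: O drops in col 5, lands at row 4
Move 5: X drops in col 2, lands at row 3
Move 6: O drops in col 5, lands at row 3
Move 7: X drops in col 2, lands at row 2
Move 8: O drops in col 0, lands at row 4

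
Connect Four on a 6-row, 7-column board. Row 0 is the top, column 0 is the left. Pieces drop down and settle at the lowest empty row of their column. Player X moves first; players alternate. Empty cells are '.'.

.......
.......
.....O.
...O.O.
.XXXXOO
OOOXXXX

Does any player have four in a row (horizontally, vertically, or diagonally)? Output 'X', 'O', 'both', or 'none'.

X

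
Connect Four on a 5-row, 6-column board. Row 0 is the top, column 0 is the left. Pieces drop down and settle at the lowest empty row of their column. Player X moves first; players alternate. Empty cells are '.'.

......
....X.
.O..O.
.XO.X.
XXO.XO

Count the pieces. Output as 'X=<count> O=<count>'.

X=6 O=5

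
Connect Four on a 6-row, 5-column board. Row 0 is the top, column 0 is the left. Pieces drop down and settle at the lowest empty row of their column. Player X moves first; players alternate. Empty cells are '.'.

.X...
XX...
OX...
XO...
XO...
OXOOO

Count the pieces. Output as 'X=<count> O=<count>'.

X=7 O=7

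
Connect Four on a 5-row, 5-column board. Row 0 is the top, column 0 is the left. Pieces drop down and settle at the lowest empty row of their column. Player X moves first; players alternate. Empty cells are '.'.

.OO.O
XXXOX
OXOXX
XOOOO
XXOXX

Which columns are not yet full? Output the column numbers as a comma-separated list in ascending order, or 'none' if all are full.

Answer: 0,3

Derivation:
col 0: top cell = '.' → open
col 1: top cell = 'O' → FULL
col 2: top cell = 'O' → FULL
col 3: top cell = '.' → open
col 4: top cell = 'O' → FULL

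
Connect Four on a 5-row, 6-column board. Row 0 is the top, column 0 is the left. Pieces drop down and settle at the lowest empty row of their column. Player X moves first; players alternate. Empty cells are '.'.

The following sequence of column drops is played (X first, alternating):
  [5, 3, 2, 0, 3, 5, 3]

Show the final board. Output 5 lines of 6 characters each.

Move 1: X drops in col 5, lands at row 4
Move 2: O drops in col 3, lands at row 4
Move 3: X drops in col 2, lands at row 4
Move 4: O drops in col 0, lands at row 4
Move 5: X drops in col 3, lands at row 3
Move 6: O drops in col 5, lands at row 3
Move 7: X drops in col 3, lands at row 2

Answer: ......
......
...X..
...X.O
O.XO.X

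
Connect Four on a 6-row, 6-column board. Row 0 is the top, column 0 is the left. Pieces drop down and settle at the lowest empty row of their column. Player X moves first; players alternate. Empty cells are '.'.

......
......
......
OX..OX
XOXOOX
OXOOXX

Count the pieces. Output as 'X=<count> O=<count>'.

X=8 O=8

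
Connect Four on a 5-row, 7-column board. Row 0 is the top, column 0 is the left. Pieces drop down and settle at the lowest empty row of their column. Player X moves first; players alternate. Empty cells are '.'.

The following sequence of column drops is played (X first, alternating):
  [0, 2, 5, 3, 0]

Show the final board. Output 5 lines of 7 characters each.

Answer: .......
.......
.......
X......
X.OO.X.

Derivation:
Move 1: X drops in col 0, lands at row 4
Move 2: O drops in col 2, lands at row 4
Move 3: X drops in col 5, lands at row 4
Move 4: O drops in col 3, lands at row 4
Move 5: X drops in col 0, lands at row 3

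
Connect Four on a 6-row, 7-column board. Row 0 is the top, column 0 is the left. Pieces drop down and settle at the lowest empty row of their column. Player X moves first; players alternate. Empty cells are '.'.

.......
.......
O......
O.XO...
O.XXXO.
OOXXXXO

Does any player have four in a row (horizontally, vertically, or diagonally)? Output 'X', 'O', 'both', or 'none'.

both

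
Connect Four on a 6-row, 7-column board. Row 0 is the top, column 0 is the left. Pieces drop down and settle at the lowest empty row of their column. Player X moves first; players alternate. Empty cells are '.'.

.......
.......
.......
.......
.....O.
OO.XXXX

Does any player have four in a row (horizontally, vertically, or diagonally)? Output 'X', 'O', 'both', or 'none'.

X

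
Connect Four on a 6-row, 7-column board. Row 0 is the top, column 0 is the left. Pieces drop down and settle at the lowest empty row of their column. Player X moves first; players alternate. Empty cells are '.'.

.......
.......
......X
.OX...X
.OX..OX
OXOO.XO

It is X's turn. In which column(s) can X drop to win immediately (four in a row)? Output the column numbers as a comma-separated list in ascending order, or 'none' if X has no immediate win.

col 0: drop X → no win
col 1: drop X → no win
col 2: drop X → no win
col 3: drop X → no win
col 4: drop X → no win
col 5: drop X → no win
col 6: drop X → WIN!

Answer: 6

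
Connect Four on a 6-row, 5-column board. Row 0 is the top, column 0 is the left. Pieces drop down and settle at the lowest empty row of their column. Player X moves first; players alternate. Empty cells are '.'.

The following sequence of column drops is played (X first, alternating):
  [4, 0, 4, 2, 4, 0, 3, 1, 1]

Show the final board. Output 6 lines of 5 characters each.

Move 1: X drops in col 4, lands at row 5
Move 2: O drops in col 0, lands at row 5
Move 3: X drops in col 4, lands at row 4
Move 4: O drops in col 2, lands at row 5
Move 5: X drops in col 4, lands at row 3
Move 6: O drops in col 0, lands at row 4
Move 7: X drops in col 3, lands at row 5
Move 8: O drops in col 1, lands at row 5
Move 9: X drops in col 1, lands at row 4

Answer: .....
.....
.....
....X
OX..X
OOOXX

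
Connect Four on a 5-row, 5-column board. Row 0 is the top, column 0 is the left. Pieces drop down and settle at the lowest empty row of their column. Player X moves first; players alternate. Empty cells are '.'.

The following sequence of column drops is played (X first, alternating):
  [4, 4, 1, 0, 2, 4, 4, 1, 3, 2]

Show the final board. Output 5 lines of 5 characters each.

Move 1: X drops in col 4, lands at row 4
Move 2: O drops in col 4, lands at row 3
Move 3: X drops in col 1, lands at row 4
Move 4: O drops in col 0, lands at row 4
Move 5: X drops in col 2, lands at row 4
Move 6: O drops in col 4, lands at row 2
Move 7: X drops in col 4, lands at row 1
Move 8: O drops in col 1, lands at row 3
Move 9: X drops in col 3, lands at row 4
Move 10: O drops in col 2, lands at row 3

Answer: .....
....X
....O
.OO.O
OXXXX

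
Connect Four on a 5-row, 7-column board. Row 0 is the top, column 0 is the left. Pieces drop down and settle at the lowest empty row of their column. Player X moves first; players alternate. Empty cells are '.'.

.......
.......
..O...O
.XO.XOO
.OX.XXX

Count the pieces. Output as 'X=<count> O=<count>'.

X=6 O=6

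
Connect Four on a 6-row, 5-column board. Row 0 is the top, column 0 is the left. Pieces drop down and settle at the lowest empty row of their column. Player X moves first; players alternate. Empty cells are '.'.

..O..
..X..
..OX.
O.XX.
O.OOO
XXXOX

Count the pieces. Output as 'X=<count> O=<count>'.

X=8 O=8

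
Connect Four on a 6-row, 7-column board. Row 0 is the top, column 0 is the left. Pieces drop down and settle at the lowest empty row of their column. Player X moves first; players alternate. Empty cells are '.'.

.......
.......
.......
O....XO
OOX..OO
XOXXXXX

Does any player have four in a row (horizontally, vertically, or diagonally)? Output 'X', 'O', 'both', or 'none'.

X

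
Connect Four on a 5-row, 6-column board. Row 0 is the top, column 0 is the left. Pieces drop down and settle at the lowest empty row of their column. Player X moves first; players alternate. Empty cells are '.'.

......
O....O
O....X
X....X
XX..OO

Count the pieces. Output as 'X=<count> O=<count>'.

X=5 O=5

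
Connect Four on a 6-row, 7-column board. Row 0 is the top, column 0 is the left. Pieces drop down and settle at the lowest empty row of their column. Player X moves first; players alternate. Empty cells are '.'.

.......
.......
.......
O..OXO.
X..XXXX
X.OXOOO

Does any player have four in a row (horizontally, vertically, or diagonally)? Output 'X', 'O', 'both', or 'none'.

X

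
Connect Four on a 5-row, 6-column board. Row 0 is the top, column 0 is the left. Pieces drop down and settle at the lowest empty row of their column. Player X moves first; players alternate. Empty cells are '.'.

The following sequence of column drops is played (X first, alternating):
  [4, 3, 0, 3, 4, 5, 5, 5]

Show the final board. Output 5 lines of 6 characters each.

Answer: ......
......
.....O
...OXX
X..OXO

Derivation:
Move 1: X drops in col 4, lands at row 4
Move 2: O drops in col 3, lands at row 4
Move 3: X drops in col 0, lands at row 4
Move 4: O drops in col 3, lands at row 3
Move 5: X drops in col 4, lands at row 3
Move 6: O drops in col 5, lands at row 4
Move 7: X drops in col 5, lands at row 3
Move 8: O drops in col 5, lands at row 2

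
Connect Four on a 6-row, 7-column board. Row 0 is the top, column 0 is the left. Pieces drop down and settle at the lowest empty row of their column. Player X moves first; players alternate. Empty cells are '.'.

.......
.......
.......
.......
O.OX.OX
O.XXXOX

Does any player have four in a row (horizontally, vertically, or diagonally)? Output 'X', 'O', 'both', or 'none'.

none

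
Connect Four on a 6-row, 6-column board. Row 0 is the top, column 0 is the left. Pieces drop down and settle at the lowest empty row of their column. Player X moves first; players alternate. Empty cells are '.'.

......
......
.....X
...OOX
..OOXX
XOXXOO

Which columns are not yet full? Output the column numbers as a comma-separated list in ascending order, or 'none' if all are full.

Answer: 0,1,2,3,4,5

Derivation:
col 0: top cell = '.' → open
col 1: top cell = '.' → open
col 2: top cell = '.' → open
col 3: top cell = '.' → open
col 4: top cell = '.' → open
col 5: top cell = '.' → open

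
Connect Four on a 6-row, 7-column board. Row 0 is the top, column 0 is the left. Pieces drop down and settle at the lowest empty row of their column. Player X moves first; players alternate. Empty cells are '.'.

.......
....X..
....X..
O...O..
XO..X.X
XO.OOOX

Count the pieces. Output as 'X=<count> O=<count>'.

X=7 O=7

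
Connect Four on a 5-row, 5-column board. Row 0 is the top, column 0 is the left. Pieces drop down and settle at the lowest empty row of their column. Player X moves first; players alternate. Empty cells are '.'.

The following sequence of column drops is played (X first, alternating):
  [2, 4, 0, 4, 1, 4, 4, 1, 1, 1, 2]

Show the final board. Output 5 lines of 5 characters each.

Answer: .....
.O..X
.X..O
.OX.O
XXX.O

Derivation:
Move 1: X drops in col 2, lands at row 4
Move 2: O drops in col 4, lands at row 4
Move 3: X drops in col 0, lands at row 4
Move 4: O drops in col 4, lands at row 3
Move 5: X drops in col 1, lands at row 4
Move 6: O drops in col 4, lands at row 2
Move 7: X drops in col 4, lands at row 1
Move 8: O drops in col 1, lands at row 3
Move 9: X drops in col 1, lands at row 2
Move 10: O drops in col 1, lands at row 1
Move 11: X drops in col 2, lands at row 3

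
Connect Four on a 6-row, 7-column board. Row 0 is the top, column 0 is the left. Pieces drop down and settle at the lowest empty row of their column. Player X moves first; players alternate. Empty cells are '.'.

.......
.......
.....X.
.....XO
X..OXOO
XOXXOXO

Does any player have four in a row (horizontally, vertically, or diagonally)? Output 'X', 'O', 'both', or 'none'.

none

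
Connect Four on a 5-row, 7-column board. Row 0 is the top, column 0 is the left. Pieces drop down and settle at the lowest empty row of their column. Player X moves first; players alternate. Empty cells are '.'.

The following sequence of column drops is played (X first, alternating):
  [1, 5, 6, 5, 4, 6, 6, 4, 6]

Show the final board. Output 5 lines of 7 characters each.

Move 1: X drops in col 1, lands at row 4
Move 2: O drops in col 5, lands at row 4
Move 3: X drops in col 6, lands at row 4
Move 4: O drops in col 5, lands at row 3
Move 5: X drops in col 4, lands at row 4
Move 6: O drops in col 6, lands at row 3
Move 7: X drops in col 6, lands at row 2
Move 8: O drops in col 4, lands at row 3
Move 9: X drops in col 6, lands at row 1

Answer: .......
......X
......X
....OOO
.X..XOX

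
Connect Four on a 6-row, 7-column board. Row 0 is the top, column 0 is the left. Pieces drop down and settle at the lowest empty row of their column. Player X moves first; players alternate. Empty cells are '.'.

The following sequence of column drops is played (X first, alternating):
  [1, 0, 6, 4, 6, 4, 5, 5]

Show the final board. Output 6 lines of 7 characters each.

Answer: .......
.......
.......
.......
....OOX
OX..OXX

Derivation:
Move 1: X drops in col 1, lands at row 5
Move 2: O drops in col 0, lands at row 5
Move 3: X drops in col 6, lands at row 5
Move 4: O drops in col 4, lands at row 5
Move 5: X drops in col 6, lands at row 4
Move 6: O drops in col 4, lands at row 4
Move 7: X drops in col 5, lands at row 5
Move 8: O drops in col 5, lands at row 4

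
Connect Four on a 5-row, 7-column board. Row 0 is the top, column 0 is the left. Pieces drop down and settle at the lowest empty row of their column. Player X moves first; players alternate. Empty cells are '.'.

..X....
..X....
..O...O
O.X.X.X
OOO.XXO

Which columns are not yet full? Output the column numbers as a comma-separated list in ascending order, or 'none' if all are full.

Answer: 0,1,3,4,5,6

Derivation:
col 0: top cell = '.' → open
col 1: top cell = '.' → open
col 2: top cell = 'X' → FULL
col 3: top cell = '.' → open
col 4: top cell = '.' → open
col 5: top cell = '.' → open
col 6: top cell = '.' → open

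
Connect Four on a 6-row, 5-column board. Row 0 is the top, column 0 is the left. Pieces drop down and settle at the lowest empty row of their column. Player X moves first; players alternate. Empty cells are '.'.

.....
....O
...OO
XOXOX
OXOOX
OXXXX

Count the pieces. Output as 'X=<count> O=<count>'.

X=9 O=9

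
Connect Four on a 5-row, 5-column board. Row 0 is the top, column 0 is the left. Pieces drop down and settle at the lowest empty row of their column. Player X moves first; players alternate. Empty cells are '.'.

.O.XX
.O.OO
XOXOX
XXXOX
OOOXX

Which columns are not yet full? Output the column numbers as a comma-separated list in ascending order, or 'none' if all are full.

Answer: 0,2

Derivation:
col 0: top cell = '.' → open
col 1: top cell = 'O' → FULL
col 2: top cell = '.' → open
col 3: top cell = 'X' → FULL
col 4: top cell = 'X' → FULL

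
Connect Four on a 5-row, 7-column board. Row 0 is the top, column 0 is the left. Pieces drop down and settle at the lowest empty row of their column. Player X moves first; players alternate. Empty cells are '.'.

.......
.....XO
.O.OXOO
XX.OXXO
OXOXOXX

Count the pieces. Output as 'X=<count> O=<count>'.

X=10 O=10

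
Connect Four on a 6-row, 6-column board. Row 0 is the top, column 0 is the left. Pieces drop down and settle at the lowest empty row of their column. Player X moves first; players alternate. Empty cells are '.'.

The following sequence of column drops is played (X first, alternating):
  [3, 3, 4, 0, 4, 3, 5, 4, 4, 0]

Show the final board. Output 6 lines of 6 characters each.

Answer: ......
......
....X.
...OO.
O..OX.
O..XXX

Derivation:
Move 1: X drops in col 3, lands at row 5
Move 2: O drops in col 3, lands at row 4
Move 3: X drops in col 4, lands at row 5
Move 4: O drops in col 0, lands at row 5
Move 5: X drops in col 4, lands at row 4
Move 6: O drops in col 3, lands at row 3
Move 7: X drops in col 5, lands at row 5
Move 8: O drops in col 4, lands at row 3
Move 9: X drops in col 4, lands at row 2
Move 10: O drops in col 0, lands at row 4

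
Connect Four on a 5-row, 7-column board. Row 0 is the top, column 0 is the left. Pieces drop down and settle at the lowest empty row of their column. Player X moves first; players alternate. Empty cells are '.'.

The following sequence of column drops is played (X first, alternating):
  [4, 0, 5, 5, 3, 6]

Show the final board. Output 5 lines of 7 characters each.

Move 1: X drops in col 4, lands at row 4
Move 2: O drops in col 0, lands at row 4
Move 3: X drops in col 5, lands at row 4
Move 4: O drops in col 5, lands at row 3
Move 5: X drops in col 3, lands at row 4
Move 6: O drops in col 6, lands at row 4

Answer: .......
.......
.......
.....O.
O..XXXO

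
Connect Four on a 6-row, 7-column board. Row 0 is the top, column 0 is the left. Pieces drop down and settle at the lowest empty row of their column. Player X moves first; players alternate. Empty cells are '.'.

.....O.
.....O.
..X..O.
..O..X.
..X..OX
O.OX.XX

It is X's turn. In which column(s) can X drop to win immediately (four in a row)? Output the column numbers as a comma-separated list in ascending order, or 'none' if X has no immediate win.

col 0: drop X → no win
col 1: drop X → no win
col 2: drop X → no win
col 3: drop X → no win
col 4: drop X → WIN!
col 6: drop X → no win

Answer: 4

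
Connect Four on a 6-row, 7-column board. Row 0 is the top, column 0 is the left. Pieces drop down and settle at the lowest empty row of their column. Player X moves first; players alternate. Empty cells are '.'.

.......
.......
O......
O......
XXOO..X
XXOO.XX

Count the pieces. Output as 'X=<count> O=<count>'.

X=7 O=6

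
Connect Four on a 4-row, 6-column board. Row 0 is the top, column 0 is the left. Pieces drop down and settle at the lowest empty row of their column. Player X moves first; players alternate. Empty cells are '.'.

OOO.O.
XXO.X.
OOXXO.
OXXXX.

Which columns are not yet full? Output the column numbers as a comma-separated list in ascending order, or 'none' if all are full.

col 0: top cell = 'O' → FULL
col 1: top cell = 'O' → FULL
col 2: top cell = 'O' → FULL
col 3: top cell = '.' → open
col 4: top cell = 'O' → FULL
col 5: top cell = '.' → open

Answer: 3,5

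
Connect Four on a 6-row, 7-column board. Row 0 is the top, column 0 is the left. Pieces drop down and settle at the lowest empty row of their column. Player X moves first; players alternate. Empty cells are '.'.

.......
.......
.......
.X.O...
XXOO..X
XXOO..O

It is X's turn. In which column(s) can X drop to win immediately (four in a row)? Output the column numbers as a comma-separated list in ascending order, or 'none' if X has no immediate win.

col 0: drop X → no win
col 1: drop X → WIN!
col 2: drop X → no win
col 3: drop X → no win
col 4: drop X → no win
col 5: drop X → no win
col 6: drop X → no win

Answer: 1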